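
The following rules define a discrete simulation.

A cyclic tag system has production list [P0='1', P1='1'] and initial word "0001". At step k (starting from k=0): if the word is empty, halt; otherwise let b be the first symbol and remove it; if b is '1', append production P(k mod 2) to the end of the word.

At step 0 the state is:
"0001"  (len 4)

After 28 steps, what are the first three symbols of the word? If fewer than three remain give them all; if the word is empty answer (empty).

[0] "0001"  (len 4)
[1] "001"  (len 3)
[2] "01"  (len 2)
[3] "1"  (len 1)
[4] "1"  (len 1)
[5] "1"  (len 1)
[6] "1"  (len 1)
[7] "1"  (len 1)
[8] "1"  (len 1)
[9] "1"  (len 1)
[10] "1"  (len 1)
[11] "1"  (len 1)
[12] "1"  (len 1)
[13] "1"  (len 1)
[14] "1"  (len 1)
[15] "1"  (len 1)
[16] "1"  (len 1)
[17] "1"  (len 1)
[18] "1"  (len 1)
[19] "1"  (len 1)
[20] "1"  (len 1)
[21] "1"  (len 1)
[22] "1"  (len 1)
[23] "1"  (len 1)
[24] "1"  (len 1)
[25] "1"  (len 1)
[26] "1"  (len 1)
[27] "1"  (len 1)
[28] "1"  (len 1)

1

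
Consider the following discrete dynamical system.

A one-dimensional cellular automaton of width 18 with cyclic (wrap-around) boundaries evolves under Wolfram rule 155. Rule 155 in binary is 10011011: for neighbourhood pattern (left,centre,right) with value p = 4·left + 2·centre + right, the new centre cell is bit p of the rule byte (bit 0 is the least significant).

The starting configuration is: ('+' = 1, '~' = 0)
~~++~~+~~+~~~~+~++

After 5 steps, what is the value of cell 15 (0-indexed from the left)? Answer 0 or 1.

0) ~~++~~+~~+~~~~+~++
1) +++~++~++~++++~~+~
2) ++~~+~~+~~+++~++~~
3) +~++~++~++++~~+~++
4) ~~+~~+~~+++~++~~++
5) ++~++~++++~~+~+++~

1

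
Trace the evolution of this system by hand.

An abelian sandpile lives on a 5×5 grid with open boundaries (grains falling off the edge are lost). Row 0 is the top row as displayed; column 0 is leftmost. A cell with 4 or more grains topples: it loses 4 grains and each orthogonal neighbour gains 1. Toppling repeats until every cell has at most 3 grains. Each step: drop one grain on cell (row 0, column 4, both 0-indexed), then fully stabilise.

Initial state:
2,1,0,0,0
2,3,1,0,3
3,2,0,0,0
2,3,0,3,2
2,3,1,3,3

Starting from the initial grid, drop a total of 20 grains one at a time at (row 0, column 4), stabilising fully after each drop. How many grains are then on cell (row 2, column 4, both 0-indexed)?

gen 0: 2,1,0,0,0
2,3,1,0,3
3,2,0,0,0
2,3,0,3,2
2,3,1,3,3
gen 1: 2,1,0,0,1
2,3,1,0,3
3,2,0,0,0
2,3,0,3,2
2,3,1,3,3
gen 2: 2,1,0,0,2
2,3,1,0,3
3,2,0,0,0
2,3,0,3,2
2,3,1,3,3
gen 3: 2,1,0,0,3
2,3,1,0,3
3,2,0,0,0
2,3,0,3,2
2,3,1,3,3
gen 4: 2,1,0,1,1
2,3,1,1,0
3,2,0,0,1
2,3,0,3,2
2,3,1,3,3
gen 5: 2,1,0,1,2
2,3,1,1,0
3,2,0,0,1
2,3,0,3,2
2,3,1,3,3
gen 6: 2,1,0,1,3
2,3,1,1,0
3,2,0,0,1
2,3,0,3,2
2,3,1,3,3
gen 7: 2,1,0,2,0
2,3,1,1,1
3,2,0,0,1
2,3,0,3,2
2,3,1,3,3
gen 8: 2,1,0,2,1
2,3,1,1,1
3,2,0,0,1
2,3,0,3,2
2,3,1,3,3
gen 9: 2,1,0,2,2
2,3,1,1,1
3,2,0,0,1
2,3,0,3,2
2,3,1,3,3
gen 10: 2,1,0,2,3
2,3,1,1,1
3,2,0,0,1
2,3,0,3,2
2,3,1,3,3
gen 11: 2,1,0,3,0
2,3,1,1,2
3,2,0,0,1
2,3,0,3,2
2,3,1,3,3
gen 12: 2,1,0,3,1
2,3,1,1,2
3,2,0,0,1
2,3,0,3,2
2,3,1,3,3
gen 13: 2,1,0,3,2
2,3,1,1,2
3,2,0,0,1
2,3,0,3,2
2,3,1,3,3
gen 14: 2,1,0,3,3
2,3,1,1,2
3,2,0,0,1
2,3,0,3,2
2,3,1,3,3
gen 15: 2,1,1,0,1
2,3,1,2,3
3,2,0,0,1
2,3,0,3,2
2,3,1,3,3
gen 16: 2,1,1,0,2
2,3,1,2,3
3,2,0,0,1
2,3,0,3,2
2,3,1,3,3
gen 17: 2,1,1,0,3
2,3,1,2,3
3,2,0,0,1
2,3,0,3,2
2,3,1,3,3
gen 18: 2,1,1,1,1
2,3,1,3,0
3,2,0,0,2
2,3,0,3,2
2,3,1,3,3
gen 19: 2,1,1,1,2
2,3,1,3,0
3,2,0,0,2
2,3,0,3,2
2,3,1,3,3
gen 20: 2,1,1,1,3
2,3,1,3,0
3,2,0,0,2
2,3,0,3,2
2,3,1,3,3

2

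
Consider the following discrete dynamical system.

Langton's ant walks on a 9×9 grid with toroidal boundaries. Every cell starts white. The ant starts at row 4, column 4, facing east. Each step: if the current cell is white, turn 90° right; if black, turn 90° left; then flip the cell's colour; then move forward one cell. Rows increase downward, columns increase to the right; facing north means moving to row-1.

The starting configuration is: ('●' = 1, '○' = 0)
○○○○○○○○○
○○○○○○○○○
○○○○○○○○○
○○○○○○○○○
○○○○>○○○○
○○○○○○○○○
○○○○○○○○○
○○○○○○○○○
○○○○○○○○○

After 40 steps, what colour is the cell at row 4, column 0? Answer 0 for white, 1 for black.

k=0  ○○○○○○○○○
○○○○○○○○○
○○○○○○○○○
○○○○○○○○○
○○○○>○○○○
○○○○○○○○○
○○○○○○○○○
○○○○○○○○○
○○○○○○○○○
k=1  ○○○○○○○○○
○○○○○○○○○
○○○○○○○○○
○○○○○○○○○
○○○○●○○○○
○○○○v○○○○
○○○○○○○○○
○○○○○○○○○
○○○○○○○○○
k=2  ○○○○○○○○○
○○○○○○○○○
○○○○○○○○○
○○○○○○○○○
○○○○●○○○○
○○○<●○○○○
○○○○○○○○○
○○○○○○○○○
○○○○○○○○○
k=3  ○○○○○○○○○
○○○○○○○○○
○○○○○○○○○
○○○○○○○○○
○○○^●○○○○
○○○●●○○○○
○○○○○○○○○
○○○○○○○○○
○○○○○○○○○
k=4  ○○○○○○○○○
○○○○○○○○○
○○○○○○○○○
○○○○○○○○○
○○○●>○○○○
○○○●●○○○○
○○○○○○○○○
○○○○○○○○○
○○○○○○○○○
k=5  ○○○○○○○○○
○○○○○○○○○
○○○○○○○○○
○○○○^○○○○
○○○●○○○○○
○○○●●○○○○
○○○○○○○○○
○○○○○○○○○
○○○○○○○○○
k=6  ○○○○○○○○○
○○○○○○○○○
○○○○○○○○○
○○○○●>○○○
○○○●○○○○○
○○○●●○○○○
○○○○○○○○○
○○○○○○○○○
○○○○○○○○○
k=7  ○○○○○○○○○
○○○○○○○○○
○○○○○○○○○
○○○○●●○○○
○○○●○v○○○
○○○●●○○○○
○○○○○○○○○
○○○○○○○○○
○○○○○○○○○
k=8  ○○○○○○○○○
○○○○○○○○○
○○○○○○○○○
○○○○●●○○○
○○○●<●○○○
○○○●●○○○○
○○○○○○○○○
○○○○○○○○○
○○○○○○○○○
k=9  ○○○○○○○○○
○○○○○○○○○
○○○○○○○○○
○○○○^●○○○
○○○●●●○○○
○○○●●○○○○
○○○○○○○○○
○○○○○○○○○
○○○○○○○○○
k=10  ○○○○○○○○○
○○○○○○○○○
○○○○○○○○○
○○○<○●○○○
○○○●●●○○○
○○○●●○○○○
○○○○○○○○○
○○○○○○○○○
○○○○○○○○○
k=11  ○○○○○○○○○
○○○○○○○○○
○○○^○○○○○
○○○●○●○○○
○○○●●●○○○
○○○●●○○○○
○○○○○○○○○
○○○○○○○○○
○○○○○○○○○
k=12  ○○○○○○○○○
○○○○○○○○○
○○○●>○○○○
○○○●○●○○○
○○○●●●○○○
○○○●●○○○○
○○○○○○○○○
○○○○○○○○○
○○○○○○○○○
k=13  ○○○○○○○○○
○○○○○○○○○
○○○●●○○○○
○○○●v●○○○
○○○●●●○○○
○○○●●○○○○
○○○○○○○○○
○○○○○○○○○
○○○○○○○○○
k=14  ○○○○○○○○○
○○○○○○○○○
○○○●●○○○○
○○○<●●○○○
○○○●●●○○○
○○○●●○○○○
○○○○○○○○○
○○○○○○○○○
○○○○○○○○○
k=15  ○○○○○○○○○
○○○○○○○○○
○○○●●○○○○
○○○○●●○○○
○○○v●●○○○
○○○●●○○○○
○○○○○○○○○
○○○○○○○○○
○○○○○○○○○
k=16  ○○○○○○○○○
○○○○○○○○○
○○○●●○○○○
○○○○●●○○○
○○○○>●○○○
○○○●●○○○○
○○○○○○○○○
○○○○○○○○○
○○○○○○○○○
k=17  ○○○○○○○○○
○○○○○○○○○
○○○●●○○○○
○○○○^●○○○
○○○○○●○○○
○○○●●○○○○
○○○○○○○○○
○○○○○○○○○
○○○○○○○○○
k=18  ○○○○○○○○○
○○○○○○○○○
○○○●●○○○○
○○○<○●○○○
○○○○○●○○○
○○○●●○○○○
○○○○○○○○○
○○○○○○○○○
○○○○○○○○○
k=19  ○○○○○○○○○
○○○○○○○○○
○○○^●○○○○
○○○●○●○○○
○○○○○●○○○
○○○●●○○○○
○○○○○○○○○
○○○○○○○○○
○○○○○○○○○
k=20  ○○○○○○○○○
○○○○○○○○○
○○<○●○○○○
○○○●○●○○○
○○○○○●○○○
○○○●●○○○○
○○○○○○○○○
○○○○○○○○○
○○○○○○○○○
k=21  ○○○○○○○○○
○○^○○○○○○
○○●○●○○○○
○○○●○●○○○
○○○○○●○○○
○○○●●○○○○
○○○○○○○○○
○○○○○○○○○
○○○○○○○○○
k=22  ○○○○○○○○○
○○●>○○○○○
○○●○●○○○○
○○○●○●○○○
○○○○○●○○○
○○○●●○○○○
○○○○○○○○○
○○○○○○○○○
○○○○○○○○○
k=23  ○○○○○○○○○
○○●●○○○○○
○○●v●○○○○
○○○●○●○○○
○○○○○●○○○
○○○●●○○○○
○○○○○○○○○
○○○○○○○○○
○○○○○○○○○
k=24  ○○○○○○○○○
○○●●○○○○○
○○<●●○○○○
○○○●○●○○○
○○○○○●○○○
○○○●●○○○○
○○○○○○○○○
○○○○○○○○○
○○○○○○○○○
k=25  ○○○○○○○○○
○○●●○○○○○
○○○●●○○○○
○○v●○●○○○
○○○○○●○○○
○○○●●○○○○
○○○○○○○○○
○○○○○○○○○
○○○○○○○○○
k=26  ○○○○○○○○○
○○●●○○○○○
○○○●●○○○○
○<●●○●○○○
○○○○○●○○○
○○○●●○○○○
○○○○○○○○○
○○○○○○○○○
○○○○○○○○○
k=27  ○○○○○○○○○
○○●●○○○○○
○^○●●○○○○
○●●●○●○○○
○○○○○●○○○
○○○●●○○○○
○○○○○○○○○
○○○○○○○○○
○○○○○○○○○
k=28  ○○○○○○○○○
○○●●○○○○○
○●>●●○○○○
○●●●○●○○○
○○○○○●○○○
○○○●●○○○○
○○○○○○○○○
○○○○○○○○○
○○○○○○○○○
k=29  ○○○○○○○○○
○○●●○○○○○
○●●●●○○○○
○●v●○●○○○
○○○○○●○○○
○○○●●○○○○
○○○○○○○○○
○○○○○○○○○
○○○○○○○○○
k=30  ○○○○○○○○○
○○●●○○○○○
○●●●●○○○○
○●○>○●○○○
○○○○○●○○○
○○○●●○○○○
○○○○○○○○○
○○○○○○○○○
○○○○○○○○○
k=31  ○○○○○○○○○
○○●●○○○○○
○●●^●○○○○
○●○○○●○○○
○○○○○●○○○
○○○●●○○○○
○○○○○○○○○
○○○○○○○○○
○○○○○○○○○
k=32  ○○○○○○○○○
○○●●○○○○○
○●<○●○○○○
○●○○○●○○○
○○○○○●○○○
○○○●●○○○○
○○○○○○○○○
○○○○○○○○○
○○○○○○○○○
k=33  ○○○○○○○○○
○○●●○○○○○
○●○○●○○○○
○●v○○●○○○
○○○○○●○○○
○○○●●○○○○
○○○○○○○○○
○○○○○○○○○
○○○○○○○○○
k=34  ○○○○○○○○○
○○●●○○○○○
○●○○●○○○○
○<●○○●○○○
○○○○○●○○○
○○○●●○○○○
○○○○○○○○○
○○○○○○○○○
○○○○○○○○○
k=35  ○○○○○○○○○
○○●●○○○○○
○●○○●○○○○
○○●○○●○○○
○v○○○●○○○
○○○●●○○○○
○○○○○○○○○
○○○○○○○○○
○○○○○○○○○
k=36  ○○○○○○○○○
○○●●○○○○○
○●○○●○○○○
○○●○○●○○○
<●○○○●○○○
○○○●●○○○○
○○○○○○○○○
○○○○○○○○○
○○○○○○○○○
k=37  ○○○○○○○○○
○○●●○○○○○
○●○○●○○○○
^○●○○●○○○
●●○○○●○○○
○○○●●○○○○
○○○○○○○○○
○○○○○○○○○
○○○○○○○○○
k=38  ○○○○○○○○○
○○●●○○○○○
○●○○●○○○○
●>●○○●○○○
●●○○○●○○○
○○○●●○○○○
○○○○○○○○○
○○○○○○○○○
○○○○○○○○○
k=39  ○○○○○○○○○
○○●●○○○○○
○●○○●○○○○
●●●○○●○○○
●v○○○●○○○
○○○●●○○○○
○○○○○○○○○
○○○○○○○○○
○○○○○○○○○
k=40  ○○○○○○○○○
○○●●○○○○○
○●○○●○○○○
●●●○○●○○○
●○>○○●○○○
○○○●●○○○○
○○○○○○○○○
○○○○○○○○○
○○○○○○○○○

1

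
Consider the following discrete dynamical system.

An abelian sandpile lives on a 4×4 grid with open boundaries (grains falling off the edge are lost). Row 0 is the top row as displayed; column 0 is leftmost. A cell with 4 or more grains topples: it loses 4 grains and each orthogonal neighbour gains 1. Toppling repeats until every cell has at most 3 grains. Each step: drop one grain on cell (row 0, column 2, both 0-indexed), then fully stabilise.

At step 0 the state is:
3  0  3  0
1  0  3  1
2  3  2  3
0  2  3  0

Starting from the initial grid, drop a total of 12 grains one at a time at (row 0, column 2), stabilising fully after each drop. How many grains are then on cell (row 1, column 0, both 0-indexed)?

0) 3  0  3  0
1  0  3  1
2  3  2  3
0  2  3  0
1) 3  1  1  1
1  1  0  2
2  3  3  3
0  2  3  0
2) 3  1  2  1
1  1  0  2
2  3  3  3
0  2  3  0
3) 3  1  3  1
1  1  0  2
2  3  3  3
0  2  3  0
4) 3  2  0  2
1  1  1  2
2  3  3  3
0  2  3  0
5) 3  2  1  2
1  1  1  2
2  3  3  3
0  2  3  0
6) 3  2  2  2
1  1  1  2
2  3  3  3
0  2  3  0
7) 3  2  3  2
1  1  1  2
2  3  3  3
0  2  3  0
8) 3  3  0  3
1  1  2  2
2  3  3  3
0  2  3  0
9) 3  3  1  3
1  1  2  2
2  3  3  3
0  2  3  0
10) 3  3  2  3
1  1  2  2
2  3  3  3
0  2  3  0
11) 3  3  3  3
1  1  2  2
2  3  3  3
0  2  3  0
12) 0  1  2  0
2  2  3  3
2  3  3  3
0  2  3  0

2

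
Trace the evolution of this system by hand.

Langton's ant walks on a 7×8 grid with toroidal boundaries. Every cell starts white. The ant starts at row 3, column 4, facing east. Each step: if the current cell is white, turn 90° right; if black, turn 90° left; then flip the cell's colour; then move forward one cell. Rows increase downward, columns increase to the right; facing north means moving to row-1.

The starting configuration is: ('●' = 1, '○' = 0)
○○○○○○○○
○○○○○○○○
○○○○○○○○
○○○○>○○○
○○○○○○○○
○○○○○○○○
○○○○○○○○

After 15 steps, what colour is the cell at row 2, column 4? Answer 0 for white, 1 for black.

k=0  ○○○○○○○○
○○○○○○○○
○○○○○○○○
○○○○>○○○
○○○○○○○○
○○○○○○○○
○○○○○○○○
k=1  ○○○○○○○○
○○○○○○○○
○○○○○○○○
○○○○●○○○
○○○○v○○○
○○○○○○○○
○○○○○○○○
k=2  ○○○○○○○○
○○○○○○○○
○○○○○○○○
○○○○●○○○
○○○<●○○○
○○○○○○○○
○○○○○○○○
k=3  ○○○○○○○○
○○○○○○○○
○○○○○○○○
○○○^●○○○
○○○●●○○○
○○○○○○○○
○○○○○○○○
k=4  ○○○○○○○○
○○○○○○○○
○○○○○○○○
○○○●>○○○
○○○●●○○○
○○○○○○○○
○○○○○○○○
k=5  ○○○○○○○○
○○○○○○○○
○○○○^○○○
○○○●○○○○
○○○●●○○○
○○○○○○○○
○○○○○○○○
k=6  ○○○○○○○○
○○○○○○○○
○○○○●>○○
○○○●○○○○
○○○●●○○○
○○○○○○○○
○○○○○○○○
k=7  ○○○○○○○○
○○○○○○○○
○○○○●●○○
○○○●○v○○
○○○●●○○○
○○○○○○○○
○○○○○○○○
k=8  ○○○○○○○○
○○○○○○○○
○○○○●●○○
○○○●<●○○
○○○●●○○○
○○○○○○○○
○○○○○○○○
k=9  ○○○○○○○○
○○○○○○○○
○○○○^●○○
○○○●●●○○
○○○●●○○○
○○○○○○○○
○○○○○○○○
k=10  ○○○○○○○○
○○○○○○○○
○○○<○●○○
○○○●●●○○
○○○●●○○○
○○○○○○○○
○○○○○○○○
k=11  ○○○○○○○○
○○○^○○○○
○○○●○●○○
○○○●●●○○
○○○●●○○○
○○○○○○○○
○○○○○○○○
k=12  ○○○○○○○○
○○○●>○○○
○○○●○●○○
○○○●●●○○
○○○●●○○○
○○○○○○○○
○○○○○○○○
k=13  ○○○○○○○○
○○○●●○○○
○○○●v●○○
○○○●●●○○
○○○●●○○○
○○○○○○○○
○○○○○○○○
k=14  ○○○○○○○○
○○○●●○○○
○○○<●●○○
○○○●●●○○
○○○●●○○○
○○○○○○○○
○○○○○○○○
k=15  ○○○○○○○○
○○○●●○○○
○○○○●●○○
○○○v●●○○
○○○●●○○○
○○○○○○○○
○○○○○○○○

1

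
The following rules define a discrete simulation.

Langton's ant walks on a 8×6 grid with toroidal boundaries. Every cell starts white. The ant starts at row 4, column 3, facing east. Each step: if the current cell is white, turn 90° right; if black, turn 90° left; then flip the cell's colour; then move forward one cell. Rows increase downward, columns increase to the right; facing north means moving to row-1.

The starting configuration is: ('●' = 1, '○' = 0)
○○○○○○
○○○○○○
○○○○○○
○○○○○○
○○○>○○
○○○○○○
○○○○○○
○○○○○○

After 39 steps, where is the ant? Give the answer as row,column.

4,0

step 0: ○○○○○○
○○○○○○
○○○○○○
○○○○○○
○○○>○○
○○○○○○
○○○○○○
○○○○○○
step 1: ○○○○○○
○○○○○○
○○○○○○
○○○○○○
○○○●○○
○○○v○○
○○○○○○
○○○○○○
step 2: ○○○○○○
○○○○○○
○○○○○○
○○○○○○
○○○●○○
○○<●○○
○○○○○○
○○○○○○
step 3: ○○○○○○
○○○○○○
○○○○○○
○○○○○○
○○^●○○
○○●●○○
○○○○○○
○○○○○○
step 4: ○○○○○○
○○○○○○
○○○○○○
○○○○○○
○○●>○○
○○●●○○
○○○○○○
○○○○○○
step 5: ○○○○○○
○○○○○○
○○○○○○
○○○^○○
○○●○○○
○○●●○○
○○○○○○
○○○○○○
step 6: ○○○○○○
○○○○○○
○○○○○○
○○○●>○
○○●○○○
○○●●○○
○○○○○○
○○○○○○
step 7: ○○○○○○
○○○○○○
○○○○○○
○○○●●○
○○●○v○
○○●●○○
○○○○○○
○○○○○○
step 8: ○○○○○○
○○○○○○
○○○○○○
○○○●●○
○○●<●○
○○●●○○
○○○○○○
○○○○○○
step 9: ○○○○○○
○○○○○○
○○○○○○
○○○^●○
○○●●●○
○○●●○○
○○○○○○
○○○○○○
step 10: ○○○○○○
○○○○○○
○○○○○○
○○<○●○
○○●●●○
○○●●○○
○○○○○○
○○○○○○
step 11: ○○○○○○
○○○○○○
○○^○○○
○○●○●○
○○●●●○
○○●●○○
○○○○○○
○○○○○○
step 12: ○○○○○○
○○○○○○
○○●>○○
○○●○●○
○○●●●○
○○●●○○
○○○○○○
○○○○○○
step 13: ○○○○○○
○○○○○○
○○●●○○
○○●v●○
○○●●●○
○○●●○○
○○○○○○
○○○○○○
step 14: ○○○○○○
○○○○○○
○○●●○○
○○<●●○
○○●●●○
○○●●○○
○○○○○○
○○○○○○
step 15: ○○○○○○
○○○○○○
○○●●○○
○○○●●○
○○v●●○
○○●●○○
○○○○○○
○○○○○○
step 16: ○○○○○○
○○○○○○
○○●●○○
○○○●●○
○○○>●○
○○●●○○
○○○○○○
○○○○○○
step 17: ○○○○○○
○○○○○○
○○●●○○
○○○^●○
○○○○●○
○○●●○○
○○○○○○
○○○○○○
step 18: ○○○○○○
○○○○○○
○○●●○○
○○<○●○
○○○○●○
○○●●○○
○○○○○○
○○○○○○
step 19: ○○○○○○
○○○○○○
○○^●○○
○○●○●○
○○○○●○
○○●●○○
○○○○○○
○○○○○○
step 20: ○○○○○○
○○○○○○
○<○●○○
○○●○●○
○○○○●○
○○●●○○
○○○○○○
○○○○○○
step 21: ○○○○○○
○^○○○○
○●○●○○
○○●○●○
○○○○●○
○○●●○○
○○○○○○
○○○○○○
step 22: ○○○○○○
○●>○○○
○●○●○○
○○●○●○
○○○○●○
○○●●○○
○○○○○○
○○○○○○
step 23: ○○○○○○
○●●○○○
○●v●○○
○○●○●○
○○○○●○
○○●●○○
○○○○○○
○○○○○○
step 24: ○○○○○○
○●●○○○
○<●●○○
○○●○●○
○○○○●○
○○●●○○
○○○○○○
○○○○○○
step 25: ○○○○○○
○●●○○○
○○●●○○
○v●○●○
○○○○●○
○○●●○○
○○○○○○
○○○○○○
step 26: ○○○○○○
○●●○○○
○○●●○○
<●●○●○
○○○○●○
○○●●○○
○○○○○○
○○○○○○
step 27: ○○○○○○
○●●○○○
^○●●○○
●●●○●○
○○○○●○
○○●●○○
○○○○○○
○○○○○○
step 28: ○○○○○○
○●●○○○
●>●●○○
●●●○●○
○○○○●○
○○●●○○
○○○○○○
○○○○○○
step 29: ○○○○○○
○●●○○○
●●●●○○
●v●○●○
○○○○●○
○○●●○○
○○○○○○
○○○○○○
step 30: ○○○○○○
○●●○○○
●●●●○○
●○>○●○
○○○○●○
○○●●○○
○○○○○○
○○○○○○
step 31: ○○○○○○
○●●○○○
●●^●○○
●○○○●○
○○○○●○
○○●●○○
○○○○○○
○○○○○○
step 32: ○○○○○○
○●●○○○
●<○●○○
●○○○●○
○○○○●○
○○●●○○
○○○○○○
○○○○○○
step 33: ○○○○○○
○●●○○○
●○○●○○
●v○○●○
○○○○●○
○○●●○○
○○○○○○
○○○○○○
step 34: ○○○○○○
○●●○○○
●○○●○○
<●○○●○
○○○○●○
○○●●○○
○○○○○○
○○○○○○
step 35: ○○○○○○
○●●○○○
●○○●○○
○●○○●○
v○○○●○
○○●●○○
○○○○○○
○○○○○○
step 36: ○○○○○○
○●●○○○
●○○●○○
○●○○●○
●○○○●<
○○●●○○
○○○○○○
○○○○○○
step 37: ○○○○○○
○●●○○○
●○○●○○
○●○○●^
●○○○●●
○○●●○○
○○○○○○
○○○○○○
step 38: ○○○○○○
○●●○○○
●○○●○○
>●○○●●
●○○○●●
○○●●○○
○○○○○○
○○○○○○
step 39: ○○○○○○
○●●○○○
●○○●○○
●●○○●●
v○○○●●
○○●●○○
○○○○○○
○○○○○○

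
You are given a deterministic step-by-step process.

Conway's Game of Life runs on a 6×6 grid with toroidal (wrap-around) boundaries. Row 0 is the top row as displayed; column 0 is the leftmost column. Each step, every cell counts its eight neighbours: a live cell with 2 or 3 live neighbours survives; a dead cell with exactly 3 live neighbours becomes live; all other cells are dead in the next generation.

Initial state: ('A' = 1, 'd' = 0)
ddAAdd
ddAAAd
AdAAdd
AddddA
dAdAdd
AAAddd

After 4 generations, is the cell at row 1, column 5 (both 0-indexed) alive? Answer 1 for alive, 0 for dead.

1

gen 0: ddAAdd
ddAAAd
AdAAdd
AddddA
dAdAdd
AAAddd
gen 1: ddddAd
ddddAd
AdAddd
AddAAA
dddddA
Addddd
gen 2: dddddA
dddAdA
AAdddd
AAdAAd
dddddd
dddddA
gen 3: AddddA
ddddAA
dAdAdd
AAAddA
AdddAA
dddddd
gen 4: AdddAA
ddddAA
dAdAdd
ddAAdd
ddddAd
ddddAd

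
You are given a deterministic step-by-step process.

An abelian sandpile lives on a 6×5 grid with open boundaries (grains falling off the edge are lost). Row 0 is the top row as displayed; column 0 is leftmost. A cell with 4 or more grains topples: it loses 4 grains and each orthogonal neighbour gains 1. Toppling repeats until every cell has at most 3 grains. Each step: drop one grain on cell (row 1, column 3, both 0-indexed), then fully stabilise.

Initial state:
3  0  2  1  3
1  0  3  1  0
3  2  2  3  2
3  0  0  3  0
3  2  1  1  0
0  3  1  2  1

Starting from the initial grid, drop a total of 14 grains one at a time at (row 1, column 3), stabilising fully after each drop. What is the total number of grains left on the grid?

53

gen 0: 3  0  2  1  3
1  0  3  1  0
3  2  2  3  2
3  0  0  3  0
3  2  1  1  0
0  3  1  2  1
gen 1: 3  0  2  1  3
1  0  3  2  0
3  2  2  3  2
3  0  0  3  0
3  2  1  1  0
0  3  1  2  1
gen 2: 3  0  2  1  3
1  0  3  3  0
3  2  2  3  2
3  0  0  3  0
3  2  1  1  0
0  3  1  2  1
gen 3: 3  0  3  2  3
1  1  1  2  1
3  3  0  2  3
3  0  2  0  1
3  2  1  2  0
0  3  1  2  1
gen 4: 3  0  3  2  3
1  1  1  3  1
3  3  0  2  3
3  0  2  0  1
3  2  1  2  0
0  3  1  2  1
gen 5: 3  0  3  3  3
1  1  2  0  2
3  3  0  3  3
3  0  2  0  1
3  2  1  2  0
0  3  1  2  1
gen 6: 3  0  3  3  3
1  1  2  1  2
3  3  0  3  3
3  0  2  0  1
3  2  1  2  0
0  3  1  2  1
gen 7: 3  0  3  3  3
1  1  2  2  2
3  3  0  3  3
3  0  2  0  1
3  2  1  2  0
0  3  1  2  1
gen 8: 3  0  3  3  3
1  1  2  3  2
3  3  0  3  3
3  0  2  0  1
3  2  1  2  0
0  3  1  2  1
gen 9: 3  1  1  3  1
1  2  1  0  2
3  3  2  2  1
3  0  2  1  2
3  2  1  2  0
0  3  1  2  1
gen 10: 3  1  1  3  1
1  2  1  1  2
3  3  2  2  1
3  0  2  1  2
3  2  1  2  0
0  3  1  2  1
gen 11: 3  1  1  3  1
1  2  1  2  2
3  3  2  2  1
3  0  2  1  2
3  2  1  2  0
0  3  1  2  1
gen 12: 3  1  1  3  1
1  2  1  3  2
3  3  2  2  1
3  0  2  1  2
3  2  1  2  0
0  3  1  2  1
gen 13: 3  1  2  0  2
1  2  2  1  3
3  3  2  3  1
3  0  2  1  2
3  2  1  2  0
0  3  1  2  1
gen 14: 3  1  2  0  2
1  2  2  2  3
3  3  2  3  1
3  0  2  1  2
3  2  1  2  0
0  3  1  2  1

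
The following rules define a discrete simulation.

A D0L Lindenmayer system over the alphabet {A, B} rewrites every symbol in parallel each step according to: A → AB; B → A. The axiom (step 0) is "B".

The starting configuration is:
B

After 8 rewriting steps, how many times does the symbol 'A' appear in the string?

t=0: B
t=1: A
t=2: AB
t=3: ABA
t=4: ABAAB
t=5: ABAABABA
t=6: ABAABABAABAAB
t=7: ABAABABAABAABABAABABA
t=8: ABAABABAABAABABAABABAABAABABAABAAB

21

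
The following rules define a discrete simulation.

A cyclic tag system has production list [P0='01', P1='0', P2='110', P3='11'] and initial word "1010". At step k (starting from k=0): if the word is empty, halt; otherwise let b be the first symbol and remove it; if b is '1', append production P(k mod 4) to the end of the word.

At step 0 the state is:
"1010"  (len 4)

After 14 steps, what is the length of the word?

7

k=0  "1010"  (len 4)
k=1  "01001"  (len 5)
k=2  "1001"  (len 4)
k=3  "001110"  (len 6)
k=4  "01110"  (len 5)
k=5  "1110"  (len 4)
k=6  "1100"  (len 4)
k=7  "100110"  (len 6)
k=8  "0011011"  (len 7)
k=9  "011011"  (len 6)
k=10  "11011"  (len 5)
k=11  "1011110"  (len 7)
k=12  "01111011"  (len 8)
k=13  "1111011"  (len 7)
k=14  "1110110"  (len 7)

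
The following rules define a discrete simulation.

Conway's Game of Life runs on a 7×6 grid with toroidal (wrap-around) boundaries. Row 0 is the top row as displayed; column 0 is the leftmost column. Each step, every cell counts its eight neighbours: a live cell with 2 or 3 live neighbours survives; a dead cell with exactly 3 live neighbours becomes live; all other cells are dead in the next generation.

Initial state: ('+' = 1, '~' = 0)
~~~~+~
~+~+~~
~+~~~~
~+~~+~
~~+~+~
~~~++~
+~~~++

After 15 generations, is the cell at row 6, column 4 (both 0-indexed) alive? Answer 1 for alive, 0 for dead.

1

[0] ~~~~+~
~+~+~~
~+~~~~
~+~~+~
~~+~+~
~~~++~
+~~~++
[1] +~~++~
~~+~~~
++~~~~
~+++~~
~~+~++
~~~~~~
~~~~~~
[2] ~~~+~~
+~++~+
+~~+~~
~~~+++
~++~+~
~~~~~~
~~~~~~
[3] ~~+++~
++++~+
++~~~~
++~~~+
~~+~++
~~~~~~
~~~~~~
[4] +~~~++
~~~~~+
~~~~+~
~~+~+~
~+~~++
~~~~~~
~~~+~~
[5] +~~~++
+~~~~~
~~~+++
~~~~+~
~~~+++
~~~~+~
~~~~++
[6] +~~~+~
+~~+~~
~~~+++
~~~~~~
~~~+~+
~~~~~~
+~~+~~
[7] ++~++~
+~~+~~
~~~+++
~~~+~+
~~~~~~
~~~~+~
~~~~~+
[8] +++++~
++~~~~
+~++~+
~~~+~+
~~~~+~
~~~~~~
+~~+~+
[9] ~~~++~
~~~~~~
~~++~+
+~++~+
~~~~+~
~~~~++
+~~+~+
[10] ~~~+++
~~+~~~
++++~+
+++~~+
+~~~~~
+~~+~~
+~~+~~
[11] ~~++++
~~~~~~
~~~+++
~~~++~
~~+~~~
++~~~+
+~++~~
[12] ~++~++
~~+~~~
~~~+~+
~~+~~+
++++++
+~~+~+
~~~~~~
[13] ~+++~~
+++~~+
~~+++~
~~~~~~
~~~~~~
~~~+~~
~+++~~
[14] ~~~~+~
+~~~~+
+~++++
~~~+~~
~~~~~~
~~~+~~
~+~~+~
[15] +~~~+~
++~~~~
++++~~
~~++~+
~~~~~~
~~~~~~
~~~++~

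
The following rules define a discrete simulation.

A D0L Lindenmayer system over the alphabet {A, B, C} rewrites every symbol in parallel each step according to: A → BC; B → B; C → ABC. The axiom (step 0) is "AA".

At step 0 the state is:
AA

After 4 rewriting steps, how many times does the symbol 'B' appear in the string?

[0] AA
[1] BCBC
[2] BABCBABC
[3] BBCBABCBBCBABC
[4] BBABCBBCBABCBBABCBBCBABC

14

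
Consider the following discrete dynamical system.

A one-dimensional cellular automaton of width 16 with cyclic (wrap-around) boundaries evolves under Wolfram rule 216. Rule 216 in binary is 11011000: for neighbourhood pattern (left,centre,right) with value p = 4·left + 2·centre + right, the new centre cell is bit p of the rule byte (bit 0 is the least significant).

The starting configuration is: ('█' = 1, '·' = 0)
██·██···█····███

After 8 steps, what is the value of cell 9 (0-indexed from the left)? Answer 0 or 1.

1

t=0: ██·██···█····███
t=1: ██·███···█···███
t=2: ██·████···█··███
t=3: ██·█████···█·███
t=4: ██·██████····███
t=5: ██·███████···███
t=6: ██·████████··███
t=7: ██·█████████·███
t=8: ██·█████████·███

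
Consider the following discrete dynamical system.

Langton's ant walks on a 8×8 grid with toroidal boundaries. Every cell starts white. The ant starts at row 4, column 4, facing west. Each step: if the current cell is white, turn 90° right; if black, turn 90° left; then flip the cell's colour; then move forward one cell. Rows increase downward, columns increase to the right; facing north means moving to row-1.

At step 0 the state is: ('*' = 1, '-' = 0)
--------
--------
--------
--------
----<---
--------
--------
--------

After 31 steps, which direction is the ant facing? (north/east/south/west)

step 0: --------
--------
--------
--------
----<---
--------
--------
--------
step 1: --------
--------
--------
----^---
----*---
--------
--------
--------
step 2: --------
--------
--------
----*>--
----*---
--------
--------
--------
step 3: --------
--------
--------
----**--
----*v--
--------
--------
--------
step 4: --------
--------
--------
----**--
----<*--
--------
--------
--------
step 5: --------
--------
--------
----**--
-----*--
----v---
--------
--------
step 6: --------
--------
--------
----**--
-----*--
---<*---
--------
--------
step 7: --------
--------
--------
----**--
---^-*--
---**---
--------
--------
step 8: --------
--------
--------
----**--
---*>*--
---**---
--------
--------
step 9: --------
--------
--------
----**--
---***--
---*v---
--------
--------
step 10: --------
--------
--------
----**--
---***--
---*->--
--------
--------
step 11: --------
--------
--------
----**--
---***--
---*-*--
-----v--
--------
step 12: --------
--------
--------
----**--
---***--
---*-*--
----<*--
--------
step 13: --------
--------
--------
----**--
---***--
---*^*--
----**--
--------
step 14: --------
--------
--------
----**--
---***--
---**>--
----**--
--------
step 15: --------
--------
--------
----**--
---**^--
---**---
----**--
--------
step 16: --------
--------
--------
----**--
---*<---
---**---
----**--
--------
step 17: --------
--------
--------
----**--
---*----
---*v---
----**--
--------
step 18: --------
--------
--------
----**--
---*----
---*->--
----**--
--------
step 19: --------
--------
--------
----**--
---*----
---*-*--
----*v--
--------
step 20: --------
--------
--------
----**--
---*----
---*-*--
----*->-
--------
step 21: --------
--------
--------
----**--
---*----
---*-*--
----*-*-
------v-
step 22: --------
--------
--------
----**--
---*----
---*-*--
----*-*-
-----<*-
step 23: --------
--------
--------
----**--
---*----
---*-*--
----*^*-
-----**-
step 24: --------
--------
--------
----**--
---*----
---*-*--
----**>-
-----**-
step 25: --------
--------
--------
----**--
---*----
---*-*^-
----**--
-----**-
step 26: --------
--------
--------
----**--
---*----
---*-**>
----**--
-----**-
step 27: --------
--------
--------
----**--
---*----
---*-***
----**-v
-----**-
step 28: --------
--------
--------
----**--
---*----
---*-***
----**<*
-----**-
step 29: --------
--------
--------
----**--
---*----
---*-*^*
----****
-----**-
step 30: --------
--------
--------
----**--
---*----
---*-<-*
----****
-----**-
step 31: --------
--------
--------
----**--
---*----
---*---*
----*v**
-----**-

south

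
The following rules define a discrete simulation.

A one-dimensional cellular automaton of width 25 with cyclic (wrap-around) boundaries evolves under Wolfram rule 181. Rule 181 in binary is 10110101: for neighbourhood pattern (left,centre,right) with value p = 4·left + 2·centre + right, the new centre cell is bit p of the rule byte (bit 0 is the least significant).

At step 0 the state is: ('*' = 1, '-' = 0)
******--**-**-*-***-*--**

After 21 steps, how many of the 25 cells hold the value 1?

[0] ******--**-**-*-***-*--**
[1] *****-*---*--***-*-***--*
[2] ****-****-**--*-***-*-*--
[3] -**-*-**-*--*-**-*-*****-
[4] ---***--***-**--***-***-*
[5] **--*-*--*-*--*--*-*-*-**
[6] *-*-****-****-**-******-*
[7] -***-**-*-**-*--*-****-*-
[8] --*-*--***--***-**-**-***
[9] *-****--*-*--*-*--*--*-*-
[10] **-**-*-****-****-**-****
[11] *-*--***-**-*-**-*--*-***
[12] -***--*-*--***--***-**-**
[13] *-*-*-****--*-*--*-*--*--
[14] ******-**-*-****-****-**-
[15] -****-*--***-**-*-**-*--*
[16] *-**-***--*-*--***--***-*
[17] -*--*-*-*-****--*-*--*-*-
[18] -**-******-**-*-****-****
[19] *--*-****-*--***-**-*-**-
[20] **-**-**-***--*-*--***--*
[21] *-*--*--*-*-*-****--*-*--

12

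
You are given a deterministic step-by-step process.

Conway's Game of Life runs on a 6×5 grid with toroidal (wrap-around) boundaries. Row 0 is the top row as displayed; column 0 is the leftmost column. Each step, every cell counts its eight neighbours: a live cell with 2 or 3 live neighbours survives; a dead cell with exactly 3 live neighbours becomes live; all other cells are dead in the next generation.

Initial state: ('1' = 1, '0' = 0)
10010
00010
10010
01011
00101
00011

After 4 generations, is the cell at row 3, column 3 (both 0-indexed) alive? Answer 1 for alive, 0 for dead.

k=0  10010
00010
10010
01011
00101
00011
k=1  00110
00110
10010
01000
00100
10100
k=2  00001
01000
01011
01100
00100
00100
k=3  00000
00111
01010
11000
00110
00010
k=4  00101
00111
01010
11011
01111
00110

1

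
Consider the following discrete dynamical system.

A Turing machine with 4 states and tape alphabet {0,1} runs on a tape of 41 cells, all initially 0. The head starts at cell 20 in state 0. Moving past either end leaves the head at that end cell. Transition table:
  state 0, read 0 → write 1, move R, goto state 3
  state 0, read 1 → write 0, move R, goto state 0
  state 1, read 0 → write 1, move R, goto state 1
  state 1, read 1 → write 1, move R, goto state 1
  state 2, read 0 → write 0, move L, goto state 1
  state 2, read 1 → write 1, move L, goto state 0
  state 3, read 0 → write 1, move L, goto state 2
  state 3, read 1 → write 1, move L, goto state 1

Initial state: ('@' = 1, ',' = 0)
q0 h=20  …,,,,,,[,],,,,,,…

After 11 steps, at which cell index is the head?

25

k=0  q0 h=20  …,,,,,,[,],,,,,,…
k=1  q3 h=21  …,,,,,@[,],,,,,,…
k=2  q2 h=20  …,,,,,,[@]@,,,,,…
k=3  q0 h=19  …,,,,,,[,]@@,,,,…
k=4  q3 h=20  …,,,,,@[@]@,,,,,…
k=5  q1 h=19  …,,,,,,[@]@@,,,,…
k=6  q1 h=20  …,,,,,@[@]@,,,,,…
k=7  q1 h=21  …,,,,@@[@],,,,,,…
k=8  q1 h=22  …,,,@@@[,],,,,,,…
k=9  q1 h=23  …,,@@@@[,],,,,,,…
k=10  q1 h=24  …,@@@@@[,],,,,,,…
k=11  q1 h=25  …@@@@@@[,],,,,,,…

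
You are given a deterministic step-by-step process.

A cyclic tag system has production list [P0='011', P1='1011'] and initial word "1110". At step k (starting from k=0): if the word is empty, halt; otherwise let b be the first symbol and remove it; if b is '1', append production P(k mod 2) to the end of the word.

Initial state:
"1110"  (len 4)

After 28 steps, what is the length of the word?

47

0) "1110"  (len 4)
1) "110011"  (len 6)
2) "100111011"  (len 9)
3) "00111011011"  (len 11)
4) "0111011011"  (len 10)
5) "111011011"  (len 9)
6) "110110111011"  (len 12)
7) "10110111011011"  (len 14)
8) "01101110110111011"  (len 17)
9) "1101110110111011"  (len 16)
10) "1011101101110111011"  (len 19)
11) "011101101110111011011"  (len 21)
12) "11101101110111011011"  (len 20)
13) "1101101110111011011011"  (len 22)
14) "1011011101110110110111011"  (len 25)
15) "011011101110110110111011011"  (len 27)
16) "11011101110110110111011011"  (len 26)
17) "1011101110110110111011011011"  (len 28)
18) "0111011101101101110110110111011"  (len 31)
19) "111011101101101110110110111011"  (len 30)
20) "110111011011011101101101110111011"  (len 33)
21) "10111011011011101101101110111011011"  (len 35)
22) "01110110110111011011011101110110111011"  (len 38)
23) "1110110110111011011011101110110111011"  (len 37)
24) "1101101101110110110111011101101110111011"  (len 40)
25) "101101101110110110111011101101110111011011"  (len 42)
26) "011011011101101101110111011011101110110111011"  (len 45)
27) "11011011101101101110111011011101110110111011"  (len 44)
28) "10110111011011011101110110111011101101110111011"  (len 47)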